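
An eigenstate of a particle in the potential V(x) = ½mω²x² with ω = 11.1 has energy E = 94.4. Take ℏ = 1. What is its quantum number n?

Invert E_n = (n + ½)ℏω: n = E/ℏω − ½ = 8.005, so n = 8.

n = 8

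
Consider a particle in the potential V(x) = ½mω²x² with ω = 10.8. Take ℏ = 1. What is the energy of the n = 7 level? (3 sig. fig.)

The oscillator eigenvalues are E_n = ℏω(n + ½), so E_7 = 10.8 × 7.5 = 81.00.

E = 81.0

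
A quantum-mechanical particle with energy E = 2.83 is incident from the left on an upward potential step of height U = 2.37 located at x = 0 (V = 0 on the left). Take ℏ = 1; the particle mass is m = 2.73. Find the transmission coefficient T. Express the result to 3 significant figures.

On each side the TISE gives plane waves with k = √(2m(E − V))/ℏ: k₁ = √(2·2.73·2.83) = 3.931, k₂ = √(2·2.73·0.46) = 1.585.
Matching ψ and ψ′ at x = 0 gives r = (k₁ − k₂)/(k₁ + k₂), so R = r² = 0.1809 and T = 1 − R = 0.8191.

T = 0.819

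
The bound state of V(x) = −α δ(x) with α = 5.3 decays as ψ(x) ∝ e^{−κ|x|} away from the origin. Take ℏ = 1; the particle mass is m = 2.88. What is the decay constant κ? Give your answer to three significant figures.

κ = 15.3

Integrate −(ℏ²/2m)ψ'' − αδ(x)ψ = Eψ from −ε to +ε: the ψ'' term gives ψ'(0⁺) − ψ'(0⁻) and the δ term gives −(2mα/ℏ²)ψ(0).
With ψ ∝ e^{−κ|x|} this yields −2κ = −2mα/ℏ², so κ = mα/ℏ² = 15.26.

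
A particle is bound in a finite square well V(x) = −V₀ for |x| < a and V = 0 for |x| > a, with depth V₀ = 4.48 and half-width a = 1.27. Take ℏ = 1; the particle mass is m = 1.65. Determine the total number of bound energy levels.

N = 4

The dimensionless depth is z₀ = a√(2mV₀)/ℏ = 1.27 × √(14.78) = 4.883.
The even/odd transcendental equations gain one root per π/2 in z₀, giving N = 1 + ⌊2z₀/π⌋ = 1 + ⌊3.109⌋ = 4.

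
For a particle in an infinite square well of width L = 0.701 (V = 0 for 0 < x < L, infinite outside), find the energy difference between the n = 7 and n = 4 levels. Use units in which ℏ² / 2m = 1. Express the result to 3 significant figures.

ΔE = 663

E_n = n²π²ℏ²/(2mL²), so ΔE = (7² − 4²) π²ℏ²/(2mL²).
ΔE = 33 × π² / (2 × 0.5 × 0.701²) = 662.8.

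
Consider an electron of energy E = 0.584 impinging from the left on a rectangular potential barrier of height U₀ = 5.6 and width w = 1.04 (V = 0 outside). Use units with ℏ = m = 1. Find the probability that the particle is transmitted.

T = 0.00206

E < U₀: inside the barrier ψ ∝ e^{±κx} with κ = √(2m(U₀ − E))/ℏ = 3.167.
κw = 3.294, sinh(κw) = 13.46.
Matching ψ, ψ′ at both faces gives T = [1 + U₀² sinh²(κw) / (4E(U₀ − E))]⁻¹ = 1/485.7 = 0.00206.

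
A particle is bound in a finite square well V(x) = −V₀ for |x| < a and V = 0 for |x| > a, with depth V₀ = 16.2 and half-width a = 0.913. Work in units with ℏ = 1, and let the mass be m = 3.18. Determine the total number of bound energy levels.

The dimensionless depth is z₀ = a√(2mV₀)/ℏ = 0.913 × √(103.0) = 9.267.
A new bound state (alternating even/odd) appears each time z₀ passes a multiple of π/2, so N = ⌊2z₀/π⌋ + 1 = ⌊5.900⌋ + 1 = 6.

N = 6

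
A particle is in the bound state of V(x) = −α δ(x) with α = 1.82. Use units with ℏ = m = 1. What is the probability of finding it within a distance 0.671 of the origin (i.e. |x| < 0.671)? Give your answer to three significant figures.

The normalised bound state is ψ = √κ e^{−κ|x|} with κ = mα/ℏ² = 1.820.
P(|x| < d) = ∫_{−d}^{d} κ e^{−2κ|x|} dx = 1 − e^{−2κd} = 1 − e^{−2.442} = 0.9131.

P = 0.913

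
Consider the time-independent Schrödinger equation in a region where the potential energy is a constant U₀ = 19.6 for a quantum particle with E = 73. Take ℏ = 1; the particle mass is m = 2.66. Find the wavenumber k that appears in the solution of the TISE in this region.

k = 16.9

With E > U₀ the solution is oscillatory, ψ ∝ e^{±ikx} with k = √(2m(E − U₀))/ℏ.
k = √(2 × 2.66 × 53.4) = 16.85.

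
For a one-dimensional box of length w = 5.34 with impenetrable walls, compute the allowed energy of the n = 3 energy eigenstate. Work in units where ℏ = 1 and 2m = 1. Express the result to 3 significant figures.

The infinite-well eigenfunctions ψ_n = √(2/w) sin(nπx/w) vanish at both walls, giving E_n = n²π²ℏ²/(2mw²).
E_3 = 3² × π² / (2 × 0.5 × 5.34²) = 3.115.

E = 3.12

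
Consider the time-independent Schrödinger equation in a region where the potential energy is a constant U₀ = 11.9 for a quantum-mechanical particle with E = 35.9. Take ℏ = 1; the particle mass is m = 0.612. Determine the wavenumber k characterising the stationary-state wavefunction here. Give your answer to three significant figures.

With E > U₀ the solution is oscillatory, ψ ∝ e^{±ikx} with k = √(2m(E − U₀))/ℏ.
k = √(2 × 0.612 × 24) = 5.420.

k = 5.42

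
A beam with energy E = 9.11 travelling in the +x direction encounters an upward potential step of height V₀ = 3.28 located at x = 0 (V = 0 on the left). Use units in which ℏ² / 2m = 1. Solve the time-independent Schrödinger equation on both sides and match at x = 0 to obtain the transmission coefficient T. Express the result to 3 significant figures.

On each side the TISE gives plane waves with k = √(2m(E − V))/ℏ: k₁ = √(2·½·9.11) = 3.018, k₂ = √(2·½·5.83) = 2.415.
Continuity of ψ and ψ′ at the step yields the reflection amplitude r = (k₁ − k₂)/(k₁ + k₂) = 0.1111; thus R = |r|² = 0.01235, T = 0.9877.

T = 0.988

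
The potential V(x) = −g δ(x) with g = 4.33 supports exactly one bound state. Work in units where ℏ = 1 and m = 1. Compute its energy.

For x ≠ 0 the bound state is ψ ∝ e^{−κ|x|}; integrating the TISE across the delta gives the cusp condition 2κ = 2mg/ℏ², so κ = 4.330.
Then E = −ℏ²κ²/(2m) = −mg²/(2ℏ²) = -9.374.

E = -9.37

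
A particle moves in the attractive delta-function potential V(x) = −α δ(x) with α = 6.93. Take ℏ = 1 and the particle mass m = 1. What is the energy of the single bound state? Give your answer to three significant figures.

E = -24.0

For x ≠ 0 the bound state is ψ ∝ e^{−κ|x|}; integrating the TISE across the delta gives the cusp condition 2κ = 2mα/ℏ², so κ = 6.930.
Then E = −ℏ²κ²/(2m) = −mα²/(2ℏ²) = -24.01.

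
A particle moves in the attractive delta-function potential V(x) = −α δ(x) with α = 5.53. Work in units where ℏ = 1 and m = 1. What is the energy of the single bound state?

E = -15.3

The bound state is ψ(x) = √κ e^{−κ|x|}. The derivative jump ψ'(0⁺) − ψ'(0⁻) = −(2mα/ℏ²)ψ(0) fixes κ = mα/ℏ² = 5.530.
Then E = −ℏ²κ²/(2m) = −mα²/(2ℏ²) = -15.29.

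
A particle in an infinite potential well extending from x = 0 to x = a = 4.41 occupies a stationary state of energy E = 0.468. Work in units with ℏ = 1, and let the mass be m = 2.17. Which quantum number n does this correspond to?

From E_n = n²π²ℏ²/(2ma²) invert to n = √(2ma²E)/(πℏ).
n = (4.41/π) × √(2 × 2.17 × 0.468) = 2.001 → n = 2.

n = 2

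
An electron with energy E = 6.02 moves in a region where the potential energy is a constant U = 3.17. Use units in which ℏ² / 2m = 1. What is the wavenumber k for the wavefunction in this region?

With E > U the solution is oscillatory, ψ ∝ e^{±ikx} with k = √(2m(E − U))/ℏ.
k = √(2 × 0.5 × 2.85) = 1.688.

k = 1.69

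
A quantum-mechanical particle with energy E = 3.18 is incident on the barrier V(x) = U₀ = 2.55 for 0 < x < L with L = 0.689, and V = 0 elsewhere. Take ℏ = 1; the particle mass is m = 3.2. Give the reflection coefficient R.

R = 0.439

E > U₀: inside the barrier k₂ = √(2m(E − U₀))/ℏ = 2.008, k₂L = 1.384.
Matching at both interfaces gives T⁻¹ = 1 + U₀² sin²(k₂L) / [4E(E − U₀)] = 1.783, hence T = 0.561.
R = 1 − T = 0.439.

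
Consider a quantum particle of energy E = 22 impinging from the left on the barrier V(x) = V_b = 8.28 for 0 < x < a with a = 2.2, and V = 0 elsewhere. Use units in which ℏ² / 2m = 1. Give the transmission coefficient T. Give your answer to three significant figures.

Above the barrier the interior wavenumber is k₂ = √(2m(E − V_b))/ℏ = 3.704, giving phase k₂a = 8.149.
T = [1 + V_b² sin²(k₂a) / (4E(E − V_b))]⁻¹ = 1/1.052 = 0.951.

T = 0.951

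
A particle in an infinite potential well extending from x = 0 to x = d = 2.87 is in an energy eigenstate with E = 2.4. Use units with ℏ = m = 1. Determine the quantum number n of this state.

n = 2

From E_n = n²π²ℏ²/(2md²) invert to n = √(2md²E)/(πℏ).
n = (2.87/π) × √(2 × 1 × 2.4) = 2.001 → n = 2.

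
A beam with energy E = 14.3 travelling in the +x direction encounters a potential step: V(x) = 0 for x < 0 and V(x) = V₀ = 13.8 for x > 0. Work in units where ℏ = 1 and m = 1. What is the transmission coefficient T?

T = 0.531

On each side the TISE gives plane waves with k = √(2m(E − V))/ℏ: k₁ = √(2·1·14.3) = 5.348, k₂ = √(2·1·0.5) = 1.000.
Continuity of ψ and ψ′ at the step yields the reflection amplitude r = (k₁ − k₂)/(k₁ + k₂) = 0.6849; thus R = |r|² = 0.4691, T = 0.5309.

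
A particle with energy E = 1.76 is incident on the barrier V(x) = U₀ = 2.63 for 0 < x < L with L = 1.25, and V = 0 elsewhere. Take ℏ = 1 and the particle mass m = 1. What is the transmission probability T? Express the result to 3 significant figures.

E < U₀: inside the barrier ψ ∝ e^{±κx} with κ = √(2m(U₀ − E))/ℏ = 1.319.
κL = 1.649, sinh(κL) = 2.504.
The exact tunnelling result is T⁻¹ = 1 + U₀² sinh²(κL) / [4E(U₀ − E)] = 8.083, so T = 0.124.

T = 0.124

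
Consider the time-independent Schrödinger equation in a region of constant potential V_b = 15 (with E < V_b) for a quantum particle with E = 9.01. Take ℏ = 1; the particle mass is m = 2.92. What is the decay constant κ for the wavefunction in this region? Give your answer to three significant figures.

Since E < V_b the TISE in this region is ψ'' = κ²ψ with κ = √(2m(V_b − E))/ℏ.
κ = √(2 × 2.92 × 5.99) = 5.915.

κ = 5.91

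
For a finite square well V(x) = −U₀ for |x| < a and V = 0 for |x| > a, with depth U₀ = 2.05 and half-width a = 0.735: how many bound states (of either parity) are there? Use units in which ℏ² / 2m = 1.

N = 1

Define the well-strength parameter z₀ = (a/ℏ)√(2mU₀) = 0.735 × √(2·0.5·2.05) = 1.052.
The even/odd transcendental equations gain one root per π/2 in z₀, giving N = 1 + ⌊2z₀/π⌋ = 1 + ⌊0.6700⌋ = 1.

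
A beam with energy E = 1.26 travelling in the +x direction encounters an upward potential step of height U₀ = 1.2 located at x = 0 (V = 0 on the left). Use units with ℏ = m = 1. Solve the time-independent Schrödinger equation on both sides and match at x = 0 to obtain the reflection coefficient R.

The wavenumbers are k₁ = √(2mE)/ℏ = 1.587 on the left and k₂ = √(2m(E − U₀))/ℏ = 0.3464 on the right.
Matching ψ and ψ′ at x = 0 gives r = (k₁ − k₂)/(k₁ + k₂), so R = r² = 0.4118 and T = 1 − R = 0.5882.

R = 0.412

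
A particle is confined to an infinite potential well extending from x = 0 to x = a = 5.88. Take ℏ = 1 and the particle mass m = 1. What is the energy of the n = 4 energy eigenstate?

The infinite-well eigenfunctions ψ_n = √(2/a) sin(nπx/a) vanish at both walls, giving E_n = n²π²ℏ²/(2ma²).
E_4 = 4² × π² / (2 × 1 × 5.88²) = 2.284.

E = 2.28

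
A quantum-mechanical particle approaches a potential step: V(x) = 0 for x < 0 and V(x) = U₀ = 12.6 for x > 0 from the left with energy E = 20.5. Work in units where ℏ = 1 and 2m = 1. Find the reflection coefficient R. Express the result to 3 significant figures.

The wavenumbers are k₁ = √(2mE)/ℏ = 4.528 on the left and k₂ = √(2m(E − U₀))/ℏ = 2.811 on the right.
Matching ψ and ψ′ at x = 0 gives r = (k₁ − k₂)/(k₁ + k₂), so R = r² = 0.05474 and T = 1 − R = 0.9453.

R = 0.0547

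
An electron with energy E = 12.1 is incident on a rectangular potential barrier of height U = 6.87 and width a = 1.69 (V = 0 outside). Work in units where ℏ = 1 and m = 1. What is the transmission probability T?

T = 0.910

Above the barrier the interior wavenumber is k₂ = √(2m(E − U))/ℏ = 3.234, giving phase k₂a = 5.466.
T = [1 + U² sin²(k₂a) / (4E(E − U))]⁻¹ = 1/1.099 = 0.910.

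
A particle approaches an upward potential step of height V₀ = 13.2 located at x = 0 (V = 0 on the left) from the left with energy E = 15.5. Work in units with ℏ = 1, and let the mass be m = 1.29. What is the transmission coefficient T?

T = 0.803

The wavenumbers are k₁ = √(2mE)/ℏ = 6.324 on the left and k₂ = √(2m(E − V₀))/ℏ = 2.436 on the right.
Continuity of ψ and ψ′ at the step yields the reflection amplitude r = (k₁ − k₂)/(k₁ + k₂) = 0.4438; thus R = |r|² = 0.1970, T = 0.8030.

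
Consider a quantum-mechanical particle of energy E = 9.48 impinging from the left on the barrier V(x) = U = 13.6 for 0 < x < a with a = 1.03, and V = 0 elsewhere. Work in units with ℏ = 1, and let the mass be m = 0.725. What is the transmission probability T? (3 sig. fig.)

T = 0.0218

E < U: inside the barrier ψ ∝ e^{±κx} with κ = √(2m(U − E))/ℏ = 2.444.
κa = 2.518, sinh(κa) = 6.158.
The exact tunnelling result is T⁻¹ = 1 + U² sinh²(κa) / [4E(U − E)] = 45.90, so T = 0.0218.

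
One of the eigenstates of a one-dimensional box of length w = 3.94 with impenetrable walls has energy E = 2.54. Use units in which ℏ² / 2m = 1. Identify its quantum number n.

n = 2

From E_n = n²π²ℏ²/(2mw²) invert to n = √(2mw²E)/(πℏ).
n = (3.94/π) × √(2 × 0.5 × 2.54) = 1.999 → n = 2.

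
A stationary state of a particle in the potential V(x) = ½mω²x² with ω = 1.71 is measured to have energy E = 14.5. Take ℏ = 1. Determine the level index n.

n = 8

Invert E_n = (n + ½)ℏω: n = E/ℏω − ½ = 7.980, so n = 8.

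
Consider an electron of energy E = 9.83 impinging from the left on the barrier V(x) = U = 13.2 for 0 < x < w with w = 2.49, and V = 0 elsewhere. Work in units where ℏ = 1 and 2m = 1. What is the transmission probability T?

Since E < U the interior solution is evanescent with decay constant κ = √(2m(U − E))/ℏ = 1.836.
κw = 4.571, sinh(κw) = 48.32.
The exact tunnelling result is T⁻¹ = 1 + U² sinh²(κw) / [4E(U − E)] = 3071, so T = 0.000326.

T = 0.000326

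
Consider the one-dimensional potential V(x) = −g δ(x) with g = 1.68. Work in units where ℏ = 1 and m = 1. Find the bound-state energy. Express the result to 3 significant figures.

E = -1.41

The bound state is ψ(x) = √κ e^{−κ|x|}. The derivative jump ψ'(0⁺) − ψ'(0⁻) = −(2mg/ℏ²)ψ(0) fixes κ = mg/ℏ² = 1.680.
Then E = −ℏ²κ²/(2m) = −mg²/(2ℏ²) = -1.411.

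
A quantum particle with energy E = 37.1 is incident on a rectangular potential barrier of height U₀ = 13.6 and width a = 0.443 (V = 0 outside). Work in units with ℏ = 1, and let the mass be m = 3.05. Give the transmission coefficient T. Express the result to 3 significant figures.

E > U₀: inside the barrier k₂ = √(2m(E − U₀))/ℏ = 11.97, k₂a = 5.304.
T = [1 + U₀² sin²(k₂a) / (4E(E − U₀))]⁻¹ = 1/1.037 = 0.965.

T = 0.965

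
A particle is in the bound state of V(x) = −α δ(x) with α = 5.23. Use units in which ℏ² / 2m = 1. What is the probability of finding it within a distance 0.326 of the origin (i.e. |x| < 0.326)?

The normalised bound state is ψ = √κ e^{−κ|x|} with κ = mα/ℏ² = 2.615.
P(|x| < d) = ∫_{−d}^{d} κ e^{−2κ|x|} dx = 1 − e^{−2κd} = 1 − e^{−1.705} = 0.8182.

P = 0.818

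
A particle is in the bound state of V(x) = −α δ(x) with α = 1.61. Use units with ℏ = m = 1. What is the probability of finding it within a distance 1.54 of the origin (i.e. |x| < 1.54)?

P = 0.993

The normalised bound state is ψ = √κ e^{−κ|x|} with κ = mα/ℏ² = 1.610.
P(|x| < d) = ∫_{−d}^{d} κ e^{−2κ|x|} dx = 1 − e^{−2κd} = 1 − e^{−4.959} = 0.9930.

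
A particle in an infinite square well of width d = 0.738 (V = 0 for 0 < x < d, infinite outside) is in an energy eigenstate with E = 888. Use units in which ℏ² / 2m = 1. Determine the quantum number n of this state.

n = 7

For an infinite well E_n = n²π²ℏ²/(2md²), so n = (d/πℏ)√(2mE).
n = (0.738/π) × √(2 × 0.5 × 888) = 7.000 → n = 7.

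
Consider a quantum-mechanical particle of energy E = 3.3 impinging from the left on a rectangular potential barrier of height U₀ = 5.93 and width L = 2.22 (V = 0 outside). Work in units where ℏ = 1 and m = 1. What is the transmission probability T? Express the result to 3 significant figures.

T = 0.000149

Since E < U₀ the interior solution is evanescent with decay constant κ = √(2m(U₀ − E))/ℏ = 2.293.
κL = 5.092, sinh(κL) = 81.31.
Matching ψ, ψ′ at both faces gives T = [1 + U₀² sinh²(κL) / (4E(U₀ − E))]⁻¹ = 1/6698 = 0.000149.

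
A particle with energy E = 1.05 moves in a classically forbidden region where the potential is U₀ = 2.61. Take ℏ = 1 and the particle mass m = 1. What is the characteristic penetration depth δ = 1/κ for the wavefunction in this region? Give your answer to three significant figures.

Since E < U₀ the TISE in this region is ψ'' = κ²ψ with κ = √(2m(U₀ − E))/ℏ.
κ = √(2 × 1 × 1.56) = 1.766. The penetration depth is δ = 1/κ = 0.566.

δ = 0.566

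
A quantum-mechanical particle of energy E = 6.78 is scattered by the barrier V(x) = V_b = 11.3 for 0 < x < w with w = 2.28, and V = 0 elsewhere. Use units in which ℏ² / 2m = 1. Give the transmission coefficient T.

T = 0.000237

E < V_b: inside the barrier ψ ∝ e^{±κx} with κ = √(2m(V_b − E))/ℏ = 2.126.
κw = 4.847, sinh(κw) = 63.70.
The exact tunnelling result is T⁻¹ = 1 + V_b² sinh²(κw) / [4E(V_b − E)] = 4227, so T = 0.000237.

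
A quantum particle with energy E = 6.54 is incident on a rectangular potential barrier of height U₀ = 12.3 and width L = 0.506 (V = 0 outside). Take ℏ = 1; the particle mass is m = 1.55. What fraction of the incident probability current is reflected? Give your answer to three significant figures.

R = 0.946

E < U₀: inside the barrier ψ ∝ e^{±κx} with κ = √(2m(U₀ − E))/ℏ = 4.226.
κL = 2.138, sinh(κL) = 4.183.
The exact tunnelling result is T⁻¹ = 1 + U₀² sinh²(κL) / [4E(U₀ − E)] = 18.57, so T = 0.0539.
R = 1 − T = 0.946.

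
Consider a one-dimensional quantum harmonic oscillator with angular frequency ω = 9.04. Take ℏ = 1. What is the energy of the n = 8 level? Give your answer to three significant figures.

E = 76.8

Using E_n = (n + ½)ℏω: E_8 = 8.5 × 9.04 = 76.84.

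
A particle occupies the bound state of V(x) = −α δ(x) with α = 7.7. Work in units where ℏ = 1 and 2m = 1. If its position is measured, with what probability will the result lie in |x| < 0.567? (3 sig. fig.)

The normalised bound state is ψ = √κ e^{−κ|x|} with κ = mα/ℏ² = 3.850.
P(|x| < d) = ∫_{−d}^{d} κ e^{−2κ|x|} dx = 1 − e^{−2κd} = 1 − e^{−4.366} = 0.9873.

P = 0.987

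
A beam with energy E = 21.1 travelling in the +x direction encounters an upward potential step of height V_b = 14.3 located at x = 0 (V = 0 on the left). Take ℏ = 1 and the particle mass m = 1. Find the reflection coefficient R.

R = 0.0760

The wavenumbers are k₁ = √(2mE)/ℏ = 6.496 on the left and k₂ = √(2m(E − V_b))/ℏ = 3.688 on the right.
Matching ψ and ψ′ at x = 0 gives r = (k₁ − k₂)/(k₁ + k₂), so R = r² = 0.07604 and T = 1 − R = 0.9240.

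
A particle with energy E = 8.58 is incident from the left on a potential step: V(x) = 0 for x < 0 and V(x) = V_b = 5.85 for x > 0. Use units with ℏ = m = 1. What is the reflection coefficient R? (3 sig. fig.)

R = 0.0777

On each side the TISE gives plane waves with k = √(2m(E − V))/ℏ: k₁ = √(2·1·8.58) = 4.142, k₂ = √(2·1·2.73) = 2.337.
Matching ψ and ψ′ at x = 0 gives r = (k₁ − k₂)/(k₁ + k₂), so R = r² = 0.07768 and T = 1 − R = 0.9223.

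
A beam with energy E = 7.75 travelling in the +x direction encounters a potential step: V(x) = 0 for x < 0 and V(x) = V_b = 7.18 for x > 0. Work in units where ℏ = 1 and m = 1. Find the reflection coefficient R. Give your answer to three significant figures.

The wavenumbers are k₁ = √(2mE)/ℏ = 3.937 on the left and k₂ = √(2m(E − V_b))/ℏ = 1.068 on the right.
Matching ψ and ψ′ at x = 0 gives r = (k₁ − k₂)/(k₁ + k₂), so R = r² = 0.3287 and T = 1 − R = 0.6713.

R = 0.329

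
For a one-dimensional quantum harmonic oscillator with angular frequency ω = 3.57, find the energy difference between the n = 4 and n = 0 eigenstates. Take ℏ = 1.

ΔE = 14.3

E_n = ℏω(n + ½), so ΔE = (4 − 0) ℏω = 4 × 3.57 = 14.28.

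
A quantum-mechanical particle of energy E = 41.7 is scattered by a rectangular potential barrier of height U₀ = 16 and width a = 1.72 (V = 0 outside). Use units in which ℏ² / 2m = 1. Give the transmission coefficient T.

E > U₀: inside the barrier k₂ = √(2m(E − U₀))/ℏ = 5.070, k₂a = 8.720.
Matching at both interfaces gives T⁻¹ = 1 + U₀² sin²(k₂a) / [4E(E − U₀)] = 1.025, hence T = 0.976.

T = 0.976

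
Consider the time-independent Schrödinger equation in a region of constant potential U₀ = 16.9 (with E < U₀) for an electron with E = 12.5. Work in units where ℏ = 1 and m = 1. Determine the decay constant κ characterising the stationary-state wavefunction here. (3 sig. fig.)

κ = 2.97

Since E < U₀ the TISE in this region is ψ'' = κ²ψ with κ = √(2m(U₀ − E))/ℏ.
κ = √(2 × 1 × 4.4) = 2.966.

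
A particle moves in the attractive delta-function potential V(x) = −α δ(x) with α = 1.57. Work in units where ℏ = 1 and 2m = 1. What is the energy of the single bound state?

E = -0.616

The bound state is ψ(x) = √κ e^{−κ|x|}. The derivative jump ψ'(0⁺) − ψ'(0⁻) = −(2mα/ℏ²)ψ(0) fixes κ = mα/ℏ² = 0.7850.
Then E = −ℏ²κ²/(2m) = −mα²/(2ℏ²) = -0.6162.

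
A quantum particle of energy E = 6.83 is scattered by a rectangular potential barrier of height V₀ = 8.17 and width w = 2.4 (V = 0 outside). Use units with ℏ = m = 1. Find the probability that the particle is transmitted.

T = 0.000848

E < V₀: inside the barrier ψ ∝ e^{±κx} with κ = √(2m(V₀ − E))/ℏ = 1.637.
κw = 3.929, sinh(κw) = 25.42.
The exact tunnelling result is T⁻¹ = 1 + V₀² sinh²(κw) / [4E(V₀ − E)] = 1179, so T = 0.000848.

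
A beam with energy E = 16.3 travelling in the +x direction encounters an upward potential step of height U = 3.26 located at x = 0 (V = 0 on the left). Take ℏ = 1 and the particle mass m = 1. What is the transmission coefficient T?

T = 0.997

The wavenumbers are k₁ = √(2mE)/ℏ = 5.710 on the left and k₂ = √(2m(E − U))/ℏ = 5.107 on the right.
Matching ψ and ψ′ at x = 0 gives r = (k₁ − k₂)/(k₁ + k₂), so R = r² = 0.003106 and T = 1 − R = 0.9969.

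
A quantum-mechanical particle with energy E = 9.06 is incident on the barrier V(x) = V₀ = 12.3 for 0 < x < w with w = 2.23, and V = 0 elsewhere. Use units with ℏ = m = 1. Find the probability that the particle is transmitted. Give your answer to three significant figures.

T = 0.0000364

E < V₀: inside the barrier ψ ∝ e^{±κx} with κ = √(2m(V₀ − E))/ℏ = 2.546.
κw = 5.677, sinh(κw) = 146.0.
The exact tunnelling result is T⁻¹ = 1 + V₀² sinh²(κw) / [4E(V₀ − E)] = 27460, so T = 0.0000364.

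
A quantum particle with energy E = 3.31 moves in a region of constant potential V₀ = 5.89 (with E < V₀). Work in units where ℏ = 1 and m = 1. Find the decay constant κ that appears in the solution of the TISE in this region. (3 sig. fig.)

κ = 2.27

Since E < V₀ the TISE in this region is ψ'' = κ²ψ with κ = √(2m(V₀ − E))/ℏ.
κ = √(2 × 1 × 2.58) = 2.272.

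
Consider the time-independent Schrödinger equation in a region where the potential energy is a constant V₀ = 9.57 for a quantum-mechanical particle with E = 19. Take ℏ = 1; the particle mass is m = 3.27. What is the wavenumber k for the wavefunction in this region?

With E > V₀ the solution is oscillatory, ψ ∝ e^{±ikx} with k = √(2m(E − V₀))/ℏ.
k = √(2 × 3.27 × 9.43) = 7.853.

k = 7.85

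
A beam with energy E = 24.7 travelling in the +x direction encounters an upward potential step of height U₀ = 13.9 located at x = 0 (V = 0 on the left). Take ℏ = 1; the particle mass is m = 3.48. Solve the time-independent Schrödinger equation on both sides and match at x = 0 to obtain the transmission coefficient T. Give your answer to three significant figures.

T = 0.958

The wavenumbers are k₁ = √(2mE)/ℏ = 13.11 on the left and k₂ = √(2m(E − U₀))/ℏ = 8.670 on the right.
Continuity of ψ and ψ′ at the step yields the reflection amplitude r = (k₁ − k₂)/(k₁ + k₂) = 0.2039; thus R = |r|² = 0.04158, T = 0.9584.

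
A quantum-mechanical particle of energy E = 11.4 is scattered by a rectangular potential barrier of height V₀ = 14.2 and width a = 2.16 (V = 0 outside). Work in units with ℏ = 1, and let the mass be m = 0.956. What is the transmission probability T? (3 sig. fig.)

T = 0.000116

E < V₀: inside the barrier ψ ∝ e^{±κx} with κ = √(2m(V₀ − E))/ℏ = 2.314.
κa = 4.998, sinh(κa) = 74.04.
Matching ψ, ψ′ at both faces gives T = [1 + V₀² sinh²(κa) / (4E(V₀ − E))]⁻¹ = 1/8658 = 0.000116.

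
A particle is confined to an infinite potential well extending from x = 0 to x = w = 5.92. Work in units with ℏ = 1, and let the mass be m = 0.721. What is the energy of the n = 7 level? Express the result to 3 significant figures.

The infinite-well eigenfunctions ψ_n = √(2/w) sin(nπx/w) vanish at both walls, giving E_n = n²π²ℏ²/(2mw²).
E_7 = 7² × π² / (2 × 0.721 × 5.92²) = 9.569.

E = 9.57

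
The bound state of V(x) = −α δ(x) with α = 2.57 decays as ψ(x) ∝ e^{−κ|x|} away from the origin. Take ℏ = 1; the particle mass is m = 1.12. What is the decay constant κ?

Integrate −(ℏ²/2m)ψ'' − αδ(x)ψ = Eψ from −ε to +ε: the ψ'' term gives ψ'(0⁺) − ψ'(0⁻) and the δ term gives −(2mα/ℏ²)ψ(0).
With ψ ∝ e^{−κ|x|} this yields −2κ = −2mα/ℏ², so κ = mα/ℏ² = 2.878.

κ = 2.88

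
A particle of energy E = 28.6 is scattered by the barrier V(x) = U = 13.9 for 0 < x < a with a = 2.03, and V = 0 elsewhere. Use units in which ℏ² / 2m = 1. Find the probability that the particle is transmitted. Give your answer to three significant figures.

Above the barrier the interior wavenumber is k₂ = √(2m(E − U))/ℏ = 3.834, giving phase k₂a = 7.783.
T = [1 + U² sin²(k₂a) / (4E(E − U))]⁻¹ = 1/1.114 = 0.897.

T = 0.897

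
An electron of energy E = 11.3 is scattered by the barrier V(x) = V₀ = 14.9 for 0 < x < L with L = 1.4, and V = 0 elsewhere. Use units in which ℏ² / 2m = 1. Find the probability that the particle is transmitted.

T = 0.0144

Since E < V₀ the interior solution is evanescent with decay constant κ = √(2m(V₀ − E))/ℏ = 1.897.
κL = 2.656, sinh(κL) = 7.087.
The exact tunnelling result is T⁻¹ = 1 + V₀² sinh²(κL) / [4E(V₀ − E)] = 69.52, so T = 0.0144.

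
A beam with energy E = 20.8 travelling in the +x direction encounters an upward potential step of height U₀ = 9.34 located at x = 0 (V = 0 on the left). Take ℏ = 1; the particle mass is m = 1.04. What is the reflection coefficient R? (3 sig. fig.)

R = 0.0219

The wavenumbers are k₁ = √(2mE)/ℏ = 6.578 on the left and k₂ = √(2m(E − U₀))/ℏ = 4.882 on the right.
Continuity of ψ and ψ′ at the step yields the reflection amplitude r = (k₁ − k₂)/(k₁ + k₂) = 0.1479; thus R = |r|² = 0.02188, T = 0.9781.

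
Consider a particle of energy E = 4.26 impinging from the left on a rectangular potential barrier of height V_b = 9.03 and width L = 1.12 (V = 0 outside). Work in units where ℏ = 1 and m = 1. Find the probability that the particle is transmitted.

Since E < V_b the interior solution is evanescent with decay constant κ = √(2m(V_b − E))/ℏ = 3.089.
κL = 3.459, sinh(κL) = 15.88.
Matching ψ, ψ′ at both faces gives T = [1 + V_b² sinh²(κL) / (4E(V_b − E))]⁻¹ = 1/254.0 = 0.00394.

T = 0.00394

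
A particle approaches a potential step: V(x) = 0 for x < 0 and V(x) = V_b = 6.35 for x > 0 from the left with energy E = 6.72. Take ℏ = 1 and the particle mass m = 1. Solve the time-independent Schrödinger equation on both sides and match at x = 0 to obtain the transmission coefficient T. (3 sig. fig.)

The wavenumbers are k₁ = √(2mE)/ℏ = 3.666 on the left and k₂ = √(2m(E − V_b))/ℏ = 0.8602 on the right.
Continuity of ψ and ψ′ at the step yields the reflection amplitude r = (k₁ − k₂)/(k₁ + k₂) = 0.6199; thus R = |r|² = 0.3843, T = 0.6157.

T = 0.616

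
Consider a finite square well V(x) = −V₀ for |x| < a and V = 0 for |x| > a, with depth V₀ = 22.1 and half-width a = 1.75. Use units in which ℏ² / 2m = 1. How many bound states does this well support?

N = 6

Define the well-strength parameter z₀ = (a/ℏ)√(2mV₀) = 1.75 × √(2·0.5·22.1) = 8.227.
A new bound state (alternating even/odd) appears each time z₀ passes a multiple of π/2, so N = ⌊2z₀/π⌋ + 1 = ⌊5.237⌋ + 1 = 6.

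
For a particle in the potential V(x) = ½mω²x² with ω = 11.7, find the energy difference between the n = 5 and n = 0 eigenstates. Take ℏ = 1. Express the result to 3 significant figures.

ΔE = 58.5

E_n = ℏω(n + ½), so ΔE = (5 − 0) ℏω = 5 × 11.7 = 58.50.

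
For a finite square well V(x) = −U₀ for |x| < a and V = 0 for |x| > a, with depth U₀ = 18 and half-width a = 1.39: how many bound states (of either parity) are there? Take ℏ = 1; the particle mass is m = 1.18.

The dimensionless depth is z₀ = a√(2mU₀)/ℏ = 1.39 × √(42.48) = 9.060.
A new bound state (alternating even/odd) appears each time z₀ passes a multiple of π/2, so N = ⌊2z₀/π⌋ + 1 = ⌊5.767⌋ + 1 = 6.

N = 6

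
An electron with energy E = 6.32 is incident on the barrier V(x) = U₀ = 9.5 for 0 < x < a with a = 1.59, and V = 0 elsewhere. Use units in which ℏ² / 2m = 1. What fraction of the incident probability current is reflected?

Since E < U₀ the interior solution is evanescent with decay constant κ = √(2m(U₀ − E))/ℏ = 1.783.
κa = 2.835, sinh(κa) = 8.489.
Matching ψ, ψ′ at both faces gives T = [1 + U₀² sinh²(κa) / (4E(U₀ − E))]⁻¹ = 1/81.90 = 0.0122.
R = 1 − T = 0.988.

R = 0.988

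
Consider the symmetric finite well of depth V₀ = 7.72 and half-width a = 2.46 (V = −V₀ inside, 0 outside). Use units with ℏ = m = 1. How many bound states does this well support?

N = 7

Define the well-strength parameter z₀ = (a/ℏ)√(2mV₀) = 2.46 × √(2·1·7.72) = 9.666.
A new bound state (alternating even/odd) appears each time z₀ passes a multiple of π/2, so N = ⌊2z₀/π⌋ + 1 = ⌊6.154⌋ + 1 = 7.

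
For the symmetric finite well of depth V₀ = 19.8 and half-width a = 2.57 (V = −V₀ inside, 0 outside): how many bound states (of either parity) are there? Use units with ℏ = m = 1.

N = 11

Define the well-strength parameter z₀ = (a/ℏ)√(2mV₀) = 2.57 × √(2·1·19.8) = 16.17.
The even/odd transcendental equations gain one root per π/2 in z₀, giving N = 1 + ⌊2z₀/π⌋ = 1 + ⌊10.30⌋ = 11.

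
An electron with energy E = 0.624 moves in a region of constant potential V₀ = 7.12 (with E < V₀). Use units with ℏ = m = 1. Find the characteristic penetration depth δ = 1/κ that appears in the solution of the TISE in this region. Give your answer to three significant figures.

Since E < V₀ the TISE in this region is ψ'' = κ²ψ with κ = √(2m(V₀ − E))/ℏ.
κ = √(2 × 1 × 6.496) = 3.604. The penetration depth is δ = 1/κ = 0.277.

δ = 0.277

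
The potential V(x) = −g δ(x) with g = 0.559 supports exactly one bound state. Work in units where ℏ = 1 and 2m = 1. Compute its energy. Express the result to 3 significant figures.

E = -0.0781

For x ≠ 0 the bound state is ψ ∝ e^{−κ|x|}; integrating the TISE across the delta gives the cusp condition 2κ = 2mg/ℏ², so κ = 0.2795.
Then E = −ℏ²κ²/(2m) = −mg²/(2ℏ²) = -0.07812.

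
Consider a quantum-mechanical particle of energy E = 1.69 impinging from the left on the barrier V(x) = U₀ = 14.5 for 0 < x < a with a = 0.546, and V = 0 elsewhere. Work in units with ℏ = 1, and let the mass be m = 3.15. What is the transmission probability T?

T = 0.0000905

Since E < U₀ the interior solution is evanescent with decay constant κ = √(2m(U₀ − E))/ℏ = 8.983.
κa = 4.905, sinh(κa) = 67.48.
The exact tunnelling result is T⁻¹ = 1 + U₀² sinh²(κa) / [4E(U₀ − E)] = 11060, so T = 0.0000905.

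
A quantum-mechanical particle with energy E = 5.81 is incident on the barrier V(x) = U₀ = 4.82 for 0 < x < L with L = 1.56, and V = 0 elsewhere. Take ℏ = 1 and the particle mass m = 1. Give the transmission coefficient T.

T = 0.601

Above the barrier the interior wavenumber is k₂ = √(2m(E − U₀))/ℏ = 1.407, giving phase k₂L = 2.195.
T = [1 + U₀² sin²(k₂L) / (4E(E − U₀))]⁻¹ = 1/1.665 = 0.601.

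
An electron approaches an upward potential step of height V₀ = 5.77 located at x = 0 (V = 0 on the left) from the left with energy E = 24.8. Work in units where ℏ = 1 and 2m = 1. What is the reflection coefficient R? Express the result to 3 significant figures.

R = 0.00437

On each side the TISE gives plane waves with k = √(2m(E − V))/ℏ: k₁ = √(2·½·24.8) = 4.980, k₂ = √(2·½·19.03) = 4.362.
Matching ψ and ψ′ at x = 0 gives r = (k₁ − k₂)/(k₁ + k₂), so R = r² = 0.004371 and T = 1 − R = 0.9956.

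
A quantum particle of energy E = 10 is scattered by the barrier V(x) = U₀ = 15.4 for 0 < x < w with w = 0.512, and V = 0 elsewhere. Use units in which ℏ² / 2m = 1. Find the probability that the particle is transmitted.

E < U₀: inside the barrier ψ ∝ e^{±κx} with κ = √(2m(U₀ − E))/ℏ = 2.324.
κw = 1.190, sinh(κw) = 1.491.
The exact tunnelling result is T⁻¹ = 1 + U₀² sinh²(κw) / [4E(U₀ − E)] = 3.441, so T = 0.291.

T = 0.291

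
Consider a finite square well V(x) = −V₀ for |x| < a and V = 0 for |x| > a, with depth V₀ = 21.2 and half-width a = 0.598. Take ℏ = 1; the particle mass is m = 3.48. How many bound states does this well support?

N = 5

Define the well-strength parameter z₀ = (a/ℏ)√(2mV₀) = 0.598 × √(2·3.48·21.2) = 7.264.
The even/odd transcendental equations gain one root per π/2 in z₀, giving N = 1 + ⌊2z₀/π⌋ = 1 + ⌊4.624⌋ = 5.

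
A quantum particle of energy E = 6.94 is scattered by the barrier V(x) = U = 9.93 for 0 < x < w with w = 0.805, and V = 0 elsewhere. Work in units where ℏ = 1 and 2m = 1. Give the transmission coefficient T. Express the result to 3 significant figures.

T = 0.191

Since E < U the interior solution is evanescent with decay constant κ = √(2m(U − E))/ℏ = 1.729.
κw = 1.392, sinh(κw) = 1.887.
Matching ψ, ψ′ at both faces gives T = [1 + U² sinh²(κw) / (4E(U − E))]⁻¹ = 1/5.231 = 0.191.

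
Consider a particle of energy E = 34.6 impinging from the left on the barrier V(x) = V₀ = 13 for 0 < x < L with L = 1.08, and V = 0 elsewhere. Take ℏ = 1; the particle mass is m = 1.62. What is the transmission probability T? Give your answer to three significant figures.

T = 0.992

E > V₀: inside the barrier k₂ = √(2m(E − V₀))/ℏ = 8.366, k₂L = 9.035.
Matching at both interfaces gives T⁻¹ = 1 + V₀² sin²(k₂L) / [4E(E − V₀)] = 1.008, hence T = 0.992.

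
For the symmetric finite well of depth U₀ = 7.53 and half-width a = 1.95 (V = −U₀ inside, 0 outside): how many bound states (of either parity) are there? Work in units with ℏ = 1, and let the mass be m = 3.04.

Define the well-strength parameter z₀ = (a/ℏ)√(2mU₀) = 1.95 × √(2·3.04·7.53) = 13.19.
The even/odd transcendental equations gain one root per π/2 in z₀, giving N = 1 + ⌊2z₀/π⌋ = 1 + ⌊8.400⌋ = 9.

N = 9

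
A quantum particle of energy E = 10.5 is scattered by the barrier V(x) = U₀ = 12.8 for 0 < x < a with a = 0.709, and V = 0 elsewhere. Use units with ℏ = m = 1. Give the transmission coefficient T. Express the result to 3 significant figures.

T = 0.111

E < U₀: inside the barrier ψ ∝ e^{±κx} with κ = √(2m(U₀ − E))/ℏ = 2.145.
κa = 1.521, sinh(κa) = 2.178.
Matching ψ, ψ′ at both faces gives T = [1 + U₀² sinh²(κa) / (4E(U₀ − E))]⁻¹ = 1/9.048 = 0.111.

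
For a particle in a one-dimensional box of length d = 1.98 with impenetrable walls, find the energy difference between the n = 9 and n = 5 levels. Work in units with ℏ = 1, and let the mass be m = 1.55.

E_n = n²π²ℏ²/(2md²), so ΔE = (9² − 5²) π²ℏ²/(2md²).
ΔE = 56 × π² / (2 × 1.55 × 1.98²) = 45.48.

ΔE = 45.5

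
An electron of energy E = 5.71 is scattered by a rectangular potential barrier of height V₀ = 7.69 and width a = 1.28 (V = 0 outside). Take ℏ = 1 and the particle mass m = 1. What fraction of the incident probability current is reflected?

Since E < V₀ the interior solution is evanescent with decay constant κ = √(2m(V₀ − E))/ℏ = 1.990.
κa = 2.547, sinh(κa) = 6.346.
The exact tunnelling result is T⁻¹ = 1 + V₀² sinh²(κa) / [4E(V₀ − E)] = 53.67, so T = 0.0186.
R = 1 − T = 0.981.

R = 0.981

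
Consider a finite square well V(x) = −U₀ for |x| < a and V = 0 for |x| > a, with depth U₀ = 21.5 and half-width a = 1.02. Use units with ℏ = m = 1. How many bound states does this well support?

Define the well-strength parameter z₀ = (a/ℏ)√(2mU₀) = 1.02 × √(2·1·21.5) = 6.689.
A new bound state (alternating even/odd) appears each time z₀ passes a multiple of π/2, so N = ⌊2z₀/π⌋ + 1 = ⌊4.258⌋ + 1 = 5.

N = 5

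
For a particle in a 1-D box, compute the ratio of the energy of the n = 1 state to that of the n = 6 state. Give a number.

E_n = n²π²ℏ²/(2mL²) so the ratio is n₂²/n₁² = 1/36 = 0.0277778.

0.0277778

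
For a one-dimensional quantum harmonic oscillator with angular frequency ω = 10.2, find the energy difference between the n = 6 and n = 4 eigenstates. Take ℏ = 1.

ΔE = 20.4

E_n = ℏω(n + ½), so ΔE = (6 − 4) ℏω = 2 × 10.2 = 20.40.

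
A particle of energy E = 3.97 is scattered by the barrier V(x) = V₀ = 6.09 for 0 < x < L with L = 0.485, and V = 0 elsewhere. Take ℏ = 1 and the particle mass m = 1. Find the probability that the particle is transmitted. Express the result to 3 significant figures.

Since E < V₀ the interior solution is evanescent with decay constant κ = √(2m(V₀ − E))/ℏ = 2.059.
κL = 0.9987, sinh(κL) = 1.173.
The exact tunnelling result is T⁻¹ = 1 + V₀² sinh²(κL) / [4E(V₀ − E)] = 2.516, so T = 0.397.

T = 0.397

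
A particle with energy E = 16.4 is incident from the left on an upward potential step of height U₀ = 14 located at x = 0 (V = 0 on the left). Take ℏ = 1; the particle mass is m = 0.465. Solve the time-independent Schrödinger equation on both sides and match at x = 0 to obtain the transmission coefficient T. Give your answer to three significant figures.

T = 0.801

The wavenumbers are k₁ = √(2mE)/ℏ = 3.905 on the left and k₂ = √(2m(E − U₀))/ℏ = 1.494 on the right.
Continuity of ψ and ψ′ at the step yields the reflection amplitude r = (k₁ − k₂)/(k₁ + k₂) = 0.4466; thus R = |r|² = 0.1995, T = 0.8005.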